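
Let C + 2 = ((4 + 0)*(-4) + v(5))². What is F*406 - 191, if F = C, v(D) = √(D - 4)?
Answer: 90347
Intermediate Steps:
v(D) = √(-4 + D)
C = 223 (C = -2 + ((4 + 0)*(-4) + √(-4 + 5))² = -2 + (4*(-4) + √1)² = -2 + (-16 + 1)² = -2 + (-15)² = -2 + 225 = 223)
F = 223
F*406 - 191 = 223*406 - 191 = 90538 - 191 = 90347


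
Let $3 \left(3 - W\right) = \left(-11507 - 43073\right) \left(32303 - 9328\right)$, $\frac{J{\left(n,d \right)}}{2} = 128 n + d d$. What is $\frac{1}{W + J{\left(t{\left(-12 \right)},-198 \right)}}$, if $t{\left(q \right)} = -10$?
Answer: $\frac{3}{1254203053} \approx 2.392 \cdot 10^{-9}$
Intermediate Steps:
$J{\left(n,d \right)} = 2 d^{2} + 256 n$ ($J{\left(n,d \right)} = 2 \left(128 n + d d\right) = 2 \left(128 n + d^{2}\right) = 2 \left(d^{2} + 128 n\right) = 2 d^{2} + 256 n$)
$W = \frac{1253975509}{3}$ ($W = 3 - \frac{\left(-11507 - 43073\right) \left(32303 - 9328\right)}{3} = 3 - \frac{\left(-54580\right) \left(32303 - 9328\right)}{3} = 3 - \frac{\left(-54580\right) 22975}{3} = 3 - - \frac{1253975500}{3} = 3 + \frac{1253975500}{3} = \frac{1253975509}{3} \approx 4.1799 \cdot 10^{8}$)
$\frac{1}{W + J{\left(t{\left(-12 \right)},-198 \right)}} = \frac{1}{\frac{1253975509}{3} + \left(2 \left(-198\right)^{2} + 256 \left(-10\right)\right)} = \frac{1}{\frac{1253975509}{3} + \left(2 \cdot 39204 - 2560\right)} = \frac{1}{\frac{1253975509}{3} + \left(78408 - 2560\right)} = \frac{1}{\frac{1253975509}{3} + 75848} = \frac{1}{\frac{1254203053}{3}} = \frac{3}{1254203053}$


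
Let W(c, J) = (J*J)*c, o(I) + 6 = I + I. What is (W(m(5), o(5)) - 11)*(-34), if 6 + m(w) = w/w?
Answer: 3094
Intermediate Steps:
m(w) = -5 (m(w) = -6 + w/w = -6 + 1 = -5)
o(I) = -6 + 2*I (o(I) = -6 + (I + I) = -6 + 2*I)
W(c, J) = c*J**2 (W(c, J) = J**2*c = c*J**2)
(W(m(5), o(5)) - 11)*(-34) = (-5*(-6 + 2*5)**2 - 11)*(-34) = (-5*(-6 + 10)**2 - 11)*(-34) = (-5*4**2 - 11)*(-34) = (-5*16 - 11)*(-34) = (-80 - 11)*(-34) = -91*(-34) = 3094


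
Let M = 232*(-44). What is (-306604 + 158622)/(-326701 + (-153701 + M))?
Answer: 73991/245305 ≈ 0.30163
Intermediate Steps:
M = -10208
(-306604 + 158622)/(-326701 + (-153701 + M)) = (-306604 + 158622)/(-326701 + (-153701 - 10208)) = -147982/(-326701 - 163909) = -147982/(-490610) = -147982*(-1/490610) = 73991/245305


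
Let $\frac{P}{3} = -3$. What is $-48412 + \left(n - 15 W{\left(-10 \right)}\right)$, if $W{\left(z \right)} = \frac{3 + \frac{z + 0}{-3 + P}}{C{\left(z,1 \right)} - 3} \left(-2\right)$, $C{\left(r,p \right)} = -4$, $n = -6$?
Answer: $- \frac{339041}{7} \approx -48434.0$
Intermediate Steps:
$P = -9$ ($P = 3 \left(-3\right) = -9$)
$W{\left(z \right)} = \frac{6}{7} - \frac{z}{42}$ ($W{\left(z \right)} = \frac{3 + \frac{z + 0}{-3 - 9}}{-4 - 3} \left(-2\right) = \frac{3 + \frac{z}{-12}}{-7} \left(-2\right) = \left(3 + z \left(- \frac{1}{12}\right)\right) \left(- \frac{1}{7}\right) \left(-2\right) = \left(3 - \frac{z}{12}\right) \left(- \frac{1}{7}\right) \left(-2\right) = \left(- \frac{3}{7} + \frac{z}{84}\right) \left(-2\right) = \frac{6}{7} - \frac{z}{42}$)
$-48412 + \left(n - 15 W{\left(-10 \right)}\right) = -48412 - \left(6 + 15 \left(\frac{6}{7} - - \frac{5}{21}\right)\right) = -48412 - \left(6 + 15 \left(\frac{6}{7} + \frac{5}{21}\right)\right) = -48412 - \frac{157}{7} = - \frac{339041}{7}$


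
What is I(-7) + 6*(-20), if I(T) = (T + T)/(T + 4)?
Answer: -346/3 ≈ -115.33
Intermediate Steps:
I(T) = 2*T/(4 + T) (I(T) = (2*T)/(4 + T) = 2*T/(4 + T))
I(-7) + 6*(-20) = 2*(-7)/(4 - 7) + 6*(-20) = 2*(-7)/(-3) - 120 = 2*(-7)*(-⅓) - 120 = 14/3 - 120 = -346/3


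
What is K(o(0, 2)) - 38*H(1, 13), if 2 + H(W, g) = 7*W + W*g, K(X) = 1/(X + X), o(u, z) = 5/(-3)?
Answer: -6843/10 ≈ -684.30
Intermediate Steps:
o(u, z) = -5/3 (o(u, z) = 5*(-⅓) = -5/3)
K(X) = 1/(2*X)
H(W, g) = -2 + 7*W + W*g (H(W, g) = -2 + (7*W + W*g) = -2 + 7*W + W*g)
K(o(0, 2)) - 38*H(1, 13) = 1/(2*(-5/3)) - 38*(-2 + 7*1 + 1*13) = (½)*(-⅗) - 38*(-2 + 7 + 13) = -3/10 - 38*18 = -3/10 - 684 = -6843/10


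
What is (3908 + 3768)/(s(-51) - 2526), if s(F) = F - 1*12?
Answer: -7676/2589 ≈ -2.9649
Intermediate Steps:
s(F) = -12 + F (s(F) = F - 12 = -12 + F)
(3908 + 3768)/(s(-51) - 2526) = (3908 + 3768)/((-12 - 51) - 2526) = 7676/(-63 - 2526) = 7676/(-2589) = 7676*(-1/2589) = -7676/2589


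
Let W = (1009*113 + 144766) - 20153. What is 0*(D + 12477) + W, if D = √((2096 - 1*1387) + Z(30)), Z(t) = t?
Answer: 238630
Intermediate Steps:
W = 238630 (W = (114017 + 144766) - 20153 = 258783 - 20153 = 238630)
D = √739 (D = √((2096 - 1*1387) + 30) = √((2096 - 1387) + 30) = √(709 + 30) = √739 ≈ 27.185)
0*(D + 12477) + W = 0*(√739 + 12477) + 238630 = 0*(12477 + √739) + 238630 = 0 + 238630 = 238630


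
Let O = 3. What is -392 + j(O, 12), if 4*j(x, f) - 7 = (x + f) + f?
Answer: -767/2 ≈ -383.50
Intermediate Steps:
j(x, f) = 7/4 + f/2 + x/4 (j(x, f) = 7/4 + ((x + f) + f)/4 = 7/4 + ((f + x) + f)/4 = 7/4 + (x + 2*f)/4 = 7/4 + (f/2 + x/4) = 7/4 + f/2 + x/4)
-392 + j(O, 12) = -392 + (7/4 + (½)*12 + (¼)*3) = -392 + (7/4 + 6 + ¾) = -392 + 17/2 = -767/2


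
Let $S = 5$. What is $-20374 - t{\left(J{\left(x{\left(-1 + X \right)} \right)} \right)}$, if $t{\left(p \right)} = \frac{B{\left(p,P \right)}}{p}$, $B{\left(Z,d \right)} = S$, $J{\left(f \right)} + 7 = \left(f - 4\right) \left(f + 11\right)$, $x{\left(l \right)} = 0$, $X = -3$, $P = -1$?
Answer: $- \frac{1039069}{51} \approx -20374.0$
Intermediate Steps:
$J{\left(f \right)} = -7 + \left(-4 + f\right) \left(11 + f\right)$ ($J{\left(f \right)} = -7 + \left(f - 4\right) \left(f + 11\right) = -7 + \left(-4 + f\right) \left(11 + f\right)$)
$B{\left(Z,d \right)} = 5$
$t{\left(p \right)} = \frac{5}{p}$
$-20374 - t{\left(J{\left(x{\left(-1 + X \right)} \right)} \right)} = -20374 - \frac{5}{-51 + 0^{2} + 7 \cdot 0} = -20374 - \frac{5}{-51 + 0 + 0} = -20374 - \frac{5}{-51} = -20374 - 5 \left(- \frac{1}{51}\right) = -20374 - - \frac{5}{51} = -20374 + \frac{5}{51} = - \frac{1039069}{51}$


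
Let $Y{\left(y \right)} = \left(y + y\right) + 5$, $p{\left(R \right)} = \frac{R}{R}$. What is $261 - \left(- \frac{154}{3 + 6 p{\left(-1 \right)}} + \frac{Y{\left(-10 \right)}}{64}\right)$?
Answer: $\frac{160327}{576} \approx 278.35$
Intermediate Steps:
$p{\left(R \right)} = 1$
$Y{\left(y \right)} = 5 + 2 y$ ($Y{\left(y \right)} = 2 y + 5 = 5 + 2 y$)
$261 - \left(- \frac{154}{3 + 6 p{\left(-1 \right)}} + \frac{Y{\left(-10 \right)}}{64}\right) = 261 - \left(- \frac{154}{3 + 6 \cdot 1} + \frac{5 + 2 \left(-10\right)}{64}\right) = 261 - \left(- \frac{154}{3 + 6} + \left(5 - 20\right) \frac{1}{64}\right) = 261 - \left(- \frac{154}{9} - \frac{15}{64}\right) = 261 - - \frac{9991}{576} = 261 + \frac{9991}{576} = \frac{160327}{576}$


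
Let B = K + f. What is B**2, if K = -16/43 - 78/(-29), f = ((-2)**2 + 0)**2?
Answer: 521756964/1555009 ≈ 335.53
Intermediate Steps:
f = 16 (f = (4 + 0)**2 = 4**2 = 16)
K = 2890/1247 (K = -16*1/43 - 78*(-1/29) = -16/43 + 78/29 = 2890/1247 ≈ 2.3176)
B = 22842/1247 (B = 2890/1247 + 16 = 22842/1247 ≈ 18.318)
B**2 = (22842/1247)**2 = 521756964/1555009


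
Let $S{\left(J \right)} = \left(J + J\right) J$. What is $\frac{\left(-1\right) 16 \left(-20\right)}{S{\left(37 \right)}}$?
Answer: $\frac{160}{1369} \approx 0.11687$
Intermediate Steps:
$S{\left(J \right)} = 2 J^{2}$ ($S{\left(J \right)} = 2 J J = 2 J^{2}$)
$\frac{\left(-1\right) 16 \left(-20\right)}{S{\left(37 \right)}} = \frac{\left(-1\right) 16 \left(-20\right)}{2 \cdot 37^{2}} = \frac{\left(-16\right) \left(-20\right)}{2 \cdot 1369} = \frac{320}{2738} = 320 \cdot \frac{1}{2738} = \frac{160}{1369}$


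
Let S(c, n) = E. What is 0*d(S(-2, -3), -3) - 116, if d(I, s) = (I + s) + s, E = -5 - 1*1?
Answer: -116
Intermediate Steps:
E = -6 (E = -5 - 1 = -6)
S(c, n) = -6
d(I, s) = I + 2*s
0*d(S(-2, -3), -3) - 116 = 0*(-6 + 2*(-3)) - 116 = 0*(-6 - 6) - 116 = 0*(-12) - 116 = 0 - 116 = -116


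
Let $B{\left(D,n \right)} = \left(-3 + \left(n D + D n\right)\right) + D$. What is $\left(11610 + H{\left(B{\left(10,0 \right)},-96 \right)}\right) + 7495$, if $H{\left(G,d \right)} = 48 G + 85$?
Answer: $19526$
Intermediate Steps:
$B{\left(D,n \right)} = -3 + D + 2 D n$ ($B{\left(D,n \right)} = \left(-3 + \left(D n + D n\right)\right) + D = \left(-3 + 2 D n\right) + D = -3 + D + 2 D n$)
$H{\left(G,d \right)} = 85 + 48 G$
$\left(11610 + H{\left(B{\left(10,0 \right)},-96 \right)}\right) + 7495 = \left(11610 + \left(85 + 48 \left(-3 + 10 + 2 \cdot 10 \cdot 0\right)\right)\right) + 7495 = \left(11610 + \left(85 + 48 \left(-3 + 10 + 0\right)\right)\right) + 7495 = \left(11610 + \left(85 + 48 \cdot 7\right)\right) + 7495 = \left(11610 + \left(85 + 336\right)\right) + 7495 = \left(11610 + 421\right) + 7495 = 12031 + 7495 = 19526$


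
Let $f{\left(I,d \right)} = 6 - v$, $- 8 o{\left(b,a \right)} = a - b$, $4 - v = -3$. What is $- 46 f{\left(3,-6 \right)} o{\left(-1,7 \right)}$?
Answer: $-46$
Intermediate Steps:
$v = 7$ ($v = 4 - -3 = 4 + 3 = 7$)
$o{\left(b,a \right)} = - \frac{a}{8} + \frac{b}{8}$ ($o{\left(b,a \right)} = - \frac{a - b}{8} = - \frac{a}{8} + \frac{b}{8}$)
$f{\left(I,d \right)} = -1$ ($f{\left(I,d \right)} = 6 - 7 = -1$)
$- 46 f{\left(3,-6 \right)} o{\left(-1,7 \right)} = \left(-46\right) \left(-1\right) \left(\left(- \frac{1}{8}\right) 7 + \frac{1}{8} \left(-1\right)\right) = 46 \left(- \frac{7}{8} - \frac{1}{8}\right) = 46 \left(-1\right) = -46$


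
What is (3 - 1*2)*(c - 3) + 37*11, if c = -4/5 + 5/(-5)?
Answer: 2011/5 ≈ 402.20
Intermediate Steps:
c = -9/5 (c = -4*⅕ + 5*(-⅕) = -⅘ - 1 = -9/5 ≈ -1.8000)
(3 - 1*2)*(c - 3) + 37*11 = (3 - 1*2)*(-9/5 - 3) + 37*11 = (3 - 2)*(-24/5) + 407 = 1*(-24/5) + 407 = -24/5 + 407 = 2011/5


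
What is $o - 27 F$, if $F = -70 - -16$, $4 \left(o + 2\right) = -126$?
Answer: $\frac{2849}{2} \approx 1424.5$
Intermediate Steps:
$o = - \frac{67}{2}$ ($o = -2 + \frac{1}{4} \left(-126\right) = -2 - \frac{63}{2} = - \frac{67}{2} \approx -33.5$)
$F = -54$ ($F = -70 + 16 = -54$)
$o - 27 F = - \frac{67}{2} - -1458 = - \frac{67}{2} + 1458 = \frac{2849}{2}$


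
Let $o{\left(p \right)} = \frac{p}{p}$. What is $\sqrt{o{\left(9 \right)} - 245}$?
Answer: $2 i \sqrt{61} \approx 15.62 i$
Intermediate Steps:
$o{\left(p \right)} = 1$
$\sqrt{o{\left(9 \right)} - 245} = \sqrt{1 - 245} = \sqrt{-244} = 2 i \sqrt{61}$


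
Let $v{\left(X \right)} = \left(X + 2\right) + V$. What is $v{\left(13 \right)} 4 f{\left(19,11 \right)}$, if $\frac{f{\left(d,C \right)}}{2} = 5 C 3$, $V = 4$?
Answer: $25080$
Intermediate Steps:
$v{\left(X \right)} = 6 + X$ ($v{\left(X \right)} = \left(X + 2\right) + 4 = \left(2 + X\right) + 4 = 6 + X$)
$f{\left(d,C \right)} = 30 C$ ($f{\left(d,C \right)} = 2 \cdot 5 C 3 = 2 \cdot 15 C = 30 C$)
$v{\left(13 \right)} 4 f{\left(19,11 \right)} = \left(6 + 13\right) 4 \cdot 30 \cdot 11 = 19 \cdot 4 \cdot 330 = 76 \cdot 330 = 25080$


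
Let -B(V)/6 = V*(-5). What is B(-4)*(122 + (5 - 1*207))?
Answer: 9600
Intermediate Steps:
B(V) = 30*V (B(V) = -6*V*(-5) = -(-30)*V = 30*V)
B(-4)*(122 + (5 - 1*207)) = (30*(-4))*(122 + (5 - 1*207)) = -120*(122 + (5 - 207)) = -120*(122 - 202) = -120*(-80) = 9600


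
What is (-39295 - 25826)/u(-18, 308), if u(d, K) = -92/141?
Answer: 9182061/92 ≈ 99805.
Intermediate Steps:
u(d, K) = -92/141 (u(d, K) = -92*1/141 = -92/141)
(-39295 - 25826)/u(-18, 308) = (-39295 - 25826)/(-92/141) = -65121*(-141/92) = 9182061/92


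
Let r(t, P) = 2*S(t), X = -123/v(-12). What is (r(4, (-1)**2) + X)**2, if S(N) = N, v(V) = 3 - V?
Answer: 1/25 ≈ 0.040000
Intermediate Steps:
X = -41/5 (X = -123/(3 - 1*(-12)) = -123/(3 + 12) = -123/15 = -123*1/15 = -41/5 ≈ -8.2000)
r(t, P) = 2*t
(r(4, (-1)**2) + X)**2 = (2*4 - 41/5)**2 = (8 - 41/5)**2 = (-1/5)**2 = 1/25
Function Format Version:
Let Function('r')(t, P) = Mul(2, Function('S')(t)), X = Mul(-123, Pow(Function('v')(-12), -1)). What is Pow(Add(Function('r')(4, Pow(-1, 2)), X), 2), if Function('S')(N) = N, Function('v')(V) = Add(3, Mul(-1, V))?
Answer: Rational(1, 25) ≈ 0.040000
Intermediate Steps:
X = Rational(-41, 5) (X = Mul(-123, Pow(Add(3, Mul(-1, -12)), -1)) = Mul(-123, Pow(Add(3, 12), -1)) = Mul(-123, Pow(15, -1)) = Mul(-123, Rational(1, 15)) = Rational(-41, 5) ≈ -8.2000)
Function('r')(t, P) = Mul(2, t)
Pow(Add(Function('r')(4, Pow(-1, 2)), X), 2) = Pow(Add(Mul(2, 4), Rational(-41, 5)), 2) = Pow(Add(8, Rational(-41, 5)), 2) = Pow(Rational(-1, 5), 2) = Rational(1, 25)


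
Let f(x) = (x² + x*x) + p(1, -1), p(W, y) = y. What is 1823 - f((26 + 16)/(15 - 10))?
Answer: 42072/25 ≈ 1682.9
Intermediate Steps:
f(x) = -1 + 2*x² (f(x) = (x² + x*x) - 1 = (x² + x²) - 1 = 2*x² - 1 = -1 + 2*x²)
1823 - f((26 + 16)/(15 - 10)) = 1823 - (-1 + 2*((26 + 16)/(15 - 10))²) = 1823 - (-1 + 2*(42/5)²) = 1823 - (-1 + 2*(1764/25)) = 1823 - (-1 + 3528/25) = 1823 - 1*3503/25 = 1823 - 3503/25 = 42072/25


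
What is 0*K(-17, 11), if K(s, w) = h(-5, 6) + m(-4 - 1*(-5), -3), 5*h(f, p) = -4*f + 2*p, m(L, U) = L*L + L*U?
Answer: 0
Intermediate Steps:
m(L, U) = L² + L*U
h(f, p) = -4*f/5 + 2*p/5 (h(f, p) = (-4*f + 2*p)/5 = -4*f/5 + 2*p/5)
K(s, w) = 22/5 (K(s, w) = (-⅘*(-5) + (⅖)*6) + (-4 - 1*(-5))*((-4 - 1*(-5)) - 3) = (4 + 12/5) + (-4 + 5)*((-4 + 5) - 3) = 32/5 + 1*(1 - 3) = 32/5 + 1*(-2) = 32/5 - 2 = 22/5)
0*K(-17, 11) = 0*(22/5) = 0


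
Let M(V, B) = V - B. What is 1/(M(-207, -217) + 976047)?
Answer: 1/976057 ≈ 1.0245e-6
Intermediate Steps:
1/(M(-207, -217) + 976047) = 1/((-207 - 1*(-217)) + 976047) = 1/((-207 + 217) + 976047) = 1/(10 + 976047) = 1/976057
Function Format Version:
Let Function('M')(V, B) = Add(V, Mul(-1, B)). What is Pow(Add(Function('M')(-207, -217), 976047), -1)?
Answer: Rational(1, 976057) ≈ 1.0245e-6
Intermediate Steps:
Pow(Add(Function('M')(-207, -217), 976047), -1) = Pow(Add(Add(-207, Mul(-1, -217)), 976047), -1) = Pow(Add(Add(-207, 217), 976047), -1) = Pow(Add(10, 976047), -1) = Pow(976057, -1) = Rational(1, 976057)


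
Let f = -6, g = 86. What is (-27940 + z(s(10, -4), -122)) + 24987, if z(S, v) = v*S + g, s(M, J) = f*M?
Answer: 4453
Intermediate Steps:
s(M, J) = -6*M
z(S, v) = 86 + S*v (z(S, v) = v*S + 86 = S*v + 86 = 86 + S*v)
(-27940 + z(s(10, -4), -122)) + 24987 = (-27940 + (86 - 6*10*(-122))) + 24987 = (-27940 + (86 - 60*(-122))) + 24987 = (-27940 + (86 + 7320)) + 24987 = (-27940 + 7406) + 24987 = -20534 + 24987 = 4453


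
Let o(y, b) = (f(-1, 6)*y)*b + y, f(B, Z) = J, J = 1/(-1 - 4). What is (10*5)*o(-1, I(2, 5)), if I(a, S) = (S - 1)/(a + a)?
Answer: -40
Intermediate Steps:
J = -⅕ (J = 1/(-5) = -⅕ ≈ -0.20000)
f(B, Z) = -⅕
I(a, S) = (-1 + S)/(2*a) (I(a, S) = (-1 + S)/((2*a)) = (-1 + S)*(1/(2*a)) = (-1 + S)/(2*a))
o(y, b) = y - b*y/5 (o(y, b) = (-y/5)*b + y = -b*y/5 + y = y - b*y/5)
(10*5)*o(-1, I(2, 5)) = (10*5)*((⅕)*(-1)*(5 - (-1 + 5)/(2*2))) = 50*((⅕)*(-1)*(5 - 4/(2*2))) = 50*((⅕)*(-1)*(5 - 1*1)) = 50*((⅕)*(-1)*(5 - 1)) = 50*((⅕)*(-1)*4) = 50*(-⅘) = -40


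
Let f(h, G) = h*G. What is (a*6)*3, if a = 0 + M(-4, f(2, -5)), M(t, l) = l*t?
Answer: 720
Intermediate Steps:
f(h, G) = G*h
a = 40 (a = 0 - 5*2*(-4) = 0 - 10*(-4) = 0 + 40 = 40)
(a*6)*3 = (40*6)*3 = 240*3 = 720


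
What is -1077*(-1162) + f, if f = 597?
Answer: 1252071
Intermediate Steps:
-1077*(-1162) + f = -1077*(-1162) + 597 = 1251474 + 597 = 1252071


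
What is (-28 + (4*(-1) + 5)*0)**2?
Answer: 784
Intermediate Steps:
(-28 + (4*(-1) + 5)*0)**2 = (-28 + (-4 + 5)*0)**2 = (-28 + 1*0)**2 = (-28 + 0)**2 = (-28)**2 = 784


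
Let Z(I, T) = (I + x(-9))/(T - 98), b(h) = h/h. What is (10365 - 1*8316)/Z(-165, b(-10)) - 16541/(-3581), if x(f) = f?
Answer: 238204209/207698 ≈ 1146.9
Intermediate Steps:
b(h) = 1
Z(I, T) = (-9 + I)/(-98 + T) (Z(I, T) = (I - 9)/(T - 98) = (-9 + I)/(-98 + T))
(10365 - 1*8316)/Z(-165, b(-10)) - 16541/(-3581) = (10365 - 1*8316)/(((-9 - 165)/(-98 + 1))) - 16541/(-3581) = (10365 - 8316)/((-174/(-97))) - 16541*(-1/3581) = 2049/((-1/97*(-174))) + 16541/3581 = 2049/(174/97) + 16541/3581 = 2049*(97/174) + 16541/3581 = 66251/58 + 16541/3581 = 238204209/207698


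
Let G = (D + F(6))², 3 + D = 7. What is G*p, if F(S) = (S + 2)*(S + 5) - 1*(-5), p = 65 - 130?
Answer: -611585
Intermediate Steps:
p = -65
D = 4 (D = -3 + 7 = 4)
F(S) = 5 + (2 + S)*(5 + S) (F(S) = (2 + S)*(5 + S) + 5 = 5 + (2 + S)*(5 + S))
G = 9409 (G = (4 + (15 + 6² + 7*6))² = (4 + (15 + 36 + 42))² = (4 + 93)² = 97² = 9409)
G*p = 9409*(-65) = -611585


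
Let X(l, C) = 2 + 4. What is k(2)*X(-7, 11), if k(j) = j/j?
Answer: 6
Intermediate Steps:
X(l, C) = 6
k(j) = 1
k(2)*X(-7, 11) = 1*6 = 6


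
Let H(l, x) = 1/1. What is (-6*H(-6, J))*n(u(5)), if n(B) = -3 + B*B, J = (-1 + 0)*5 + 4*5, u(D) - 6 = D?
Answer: -708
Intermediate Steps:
u(D) = 6 + D
J = 15 (J = -1*5 + 20 = -5 + 20 = 15)
H(l, x) = 1
n(B) = -3 + B²
(-6*H(-6, J))*n(u(5)) = (-6*1)*(-3 + (6 + 5)²) = -6*(-3 + 11²) = -6*(-3 + 121) = -6*118 = -708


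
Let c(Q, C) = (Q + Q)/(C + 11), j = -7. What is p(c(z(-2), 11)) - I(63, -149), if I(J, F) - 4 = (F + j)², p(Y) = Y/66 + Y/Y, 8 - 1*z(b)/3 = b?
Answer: -2945014/121 ≈ -24339.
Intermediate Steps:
z(b) = 24 - 3*b
c(Q, C) = 2*Q/(11 + C) (c(Q, C) = (2*Q)/(11 + C) = 2*Q/(11 + C))
p(Y) = 1 + Y/66 (p(Y) = Y*(1/66) + 1 = Y/66 + 1 = 1 + Y/66)
I(J, F) = 4 + (-7 + F)² (I(J, F) = 4 + (F - 7)² = 4 + (-7 + F)²)
p(c(z(-2), 11)) - I(63, -149) = (1 + (2*(24 - 3*(-2))/(11 + 11))/66) - (4 + (-7 - 149)²) = (1 + (2*(24 + 6)/22)/66) - (4 + (-156)²) = (1 + (2*30*(1/22))/66) - (4 + 24336) = (1 + (1/66)*(30/11)) - 1*24340 = (1 + 5/121) - 24340 = 126/121 - 24340 = -2945014/121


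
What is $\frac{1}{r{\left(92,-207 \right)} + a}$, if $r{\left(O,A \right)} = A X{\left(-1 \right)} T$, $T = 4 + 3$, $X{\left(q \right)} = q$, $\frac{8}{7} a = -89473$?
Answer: $- \frac{8}{614719} \approx -1.3014 \cdot 10^{-5}$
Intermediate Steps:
$a = - \frac{626311}{8}$ ($a = \frac{7}{8} \left(-89473\right) = - \frac{626311}{8} \approx -78289.0$)
$T = 7$
$r{\left(O,A \right)} = - 7 A$ ($r{\left(O,A \right)} = A \left(-1\right) 7 = - A 7 = - 7 A$)
$\frac{1}{r{\left(92,-207 \right)} + a} = \frac{1}{\left(-7\right) \left(-207\right) - \frac{626311}{8}} = \frac{1}{1449 - \frac{626311}{8}} = \frac{1}{- \frac{614719}{8}} = - \frac{8}{614719}$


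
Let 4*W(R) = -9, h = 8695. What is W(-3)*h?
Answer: -78255/4 ≈ -19564.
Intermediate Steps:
W(R) = -9/4 (W(R) = (1/4)*(-9) = -9/4)
W(-3)*h = -9/4*8695 = -78255/4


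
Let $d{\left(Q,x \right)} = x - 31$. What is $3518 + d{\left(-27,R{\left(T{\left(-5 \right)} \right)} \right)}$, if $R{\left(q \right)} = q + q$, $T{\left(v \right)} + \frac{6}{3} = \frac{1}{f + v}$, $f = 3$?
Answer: $3482$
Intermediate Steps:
$T{\left(v \right)} = -2 + \frac{1}{3 + v}$
$R{\left(q \right)} = 2 q$
$d{\left(Q,x \right)} = -31 + x$
$3518 + d{\left(-27,R{\left(T{\left(-5 \right)} \right)} \right)} = 3518 - \left(31 - 2 \frac{-5 - -10}{3 - 5}\right) = 3518 - \left(31 - 2 \frac{-5 + 10}{-2}\right) = 3518 - \left(31 - 2 \left(\left(- \frac{1}{2}\right) 5\right)\right) = 3518 + \left(-31 + 2 \left(- \frac{5}{2}\right)\right) = 3518 - 36 = 3482$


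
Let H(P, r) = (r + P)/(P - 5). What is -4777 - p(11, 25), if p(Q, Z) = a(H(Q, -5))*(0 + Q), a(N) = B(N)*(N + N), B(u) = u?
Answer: -4799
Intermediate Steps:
H(P, r) = (P + r)/(-5 + P)
a(N) = 2*N² (a(N) = N*(N + N) = N*(2*N) = 2*N²)
p(Q, Z) = 2*Q (p(Q, Z) = (2*((Q - 5)/(-5 + Q))²)*(0 + Q) = (2*((-5 + Q)/(-5 + Q))²)*Q = (2*1²)*Q = (2*1)*Q = 2*Q)
-4777 - p(11, 25) = -4777 - 2*11 = -4777 - 1*22 = -4777 - 22 = -4799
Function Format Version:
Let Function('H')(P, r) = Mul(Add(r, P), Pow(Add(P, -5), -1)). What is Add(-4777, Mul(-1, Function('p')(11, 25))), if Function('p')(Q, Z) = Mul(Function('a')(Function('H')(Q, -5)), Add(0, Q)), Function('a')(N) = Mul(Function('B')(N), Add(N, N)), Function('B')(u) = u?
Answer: -4799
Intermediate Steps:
Function('H')(P, r) = Mul(Pow(Add(-5, P), -1), Add(P, r)) (Function('H')(P, r) = Mul(Add(P, r), Pow(Add(-5, P), -1)) = Mul(Pow(Add(-5, P), -1), Add(P, r)))
Function('a')(N) = Mul(2, Pow(N, 2)) (Function('a')(N) = Mul(N, Add(N, N)) = Mul(N, Mul(2, N)) = Mul(2, Pow(N, 2)))
Function('p')(Q, Z) = Mul(2, Q) (Function('p')(Q, Z) = Mul(Mul(2, Pow(Mul(Pow(Add(-5, Q), -1), Add(Q, -5)), 2)), Add(0, Q)) = Mul(Mul(2, Pow(Mul(Pow(Add(-5, Q), -1), Add(-5, Q)), 2)), Q) = Mul(Mul(2, Pow(1, 2)), Q) = Mul(Mul(2, 1), Q) = Mul(2, Q))
Add(-4777, Mul(-1, Function('p')(11, 25))) = Add(-4777, Mul(-1, Mul(2, 11))) = Add(-4777, Mul(-1, 22)) = Add(-4777, -22) = -4799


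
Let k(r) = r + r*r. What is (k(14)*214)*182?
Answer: 8179080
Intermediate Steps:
k(r) = r + r²
(k(14)*214)*182 = ((14*(1 + 14))*214)*182 = ((14*15)*214)*182 = (210*214)*182 = 44940*182 = 8179080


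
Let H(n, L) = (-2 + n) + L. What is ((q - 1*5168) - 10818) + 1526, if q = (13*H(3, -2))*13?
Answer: -14629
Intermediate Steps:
H(n, L) = -2 + L + n
q = -169 (q = (13*(-2 - 2 + 3))*13 = (13*(-1))*13 = -13*13 = -169)
((q - 1*5168) - 10818) + 1526 = ((-169 - 1*5168) - 10818) + 1526 = ((-169 - 5168) - 10818) + 1526 = (-5337 - 10818) + 1526 = -16155 + 1526 = -14629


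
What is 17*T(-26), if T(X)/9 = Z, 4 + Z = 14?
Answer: 1530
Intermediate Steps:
Z = 10 (Z = -4 + 14 = 10)
T(X) = 90 (T(X) = 9*10 = 90)
17*T(-26) = 17*90 = 1530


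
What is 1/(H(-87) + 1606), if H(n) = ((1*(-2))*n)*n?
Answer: -1/13532 ≈ -7.3899e-5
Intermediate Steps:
H(n) = -2*n² (H(n) = (-2*n)*n = -2*n²)
1/(H(-87) + 1606) = 1/(-2*(-87)² + 1606) = 1/(-2*7569 + 1606) = 1/(-15138 + 1606) = 1/(-13532) = -1/13532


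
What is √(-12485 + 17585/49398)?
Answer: I*√30464558950110/49398 ≈ 111.73*I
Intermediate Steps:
√(-12485 + 17585/49398) = √(-616716445/49398) = I*√30464558950110/49398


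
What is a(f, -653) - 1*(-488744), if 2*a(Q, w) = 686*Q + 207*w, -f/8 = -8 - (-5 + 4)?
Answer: 880733/2 ≈ 4.4037e+5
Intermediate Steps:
f = 56 (f = -8*(-8 - (-5 + 4)) = -8*(-8 - 1*(-1)) = -8*(-8 + 1) = -8*(-7) = 56)
a(Q, w) = 343*Q + 207*w/2 (a(Q, w) = (686*Q + 207*w)/2 = (207*w + 686*Q)/2 = 343*Q + 207*w/2)
a(f, -653) - 1*(-488744) = (343*56 + (207/2)*(-653)) - 1*(-488744) = (19208 - 135171/2) + 488744 = -96755/2 + 488744 = 880733/2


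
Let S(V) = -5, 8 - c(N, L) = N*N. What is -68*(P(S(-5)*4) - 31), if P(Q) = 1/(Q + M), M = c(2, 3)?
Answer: 8449/4 ≈ 2112.3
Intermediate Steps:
c(N, L) = 8 - N² (c(N, L) = 8 - N*N = 8 - N²)
M = 4 (M = 8 - 1*2² = 8 - 1*4 = 8 - 4 = 4)
P(Q) = 1/(4 + Q) (P(Q) = 1/(Q + 4) = 1/(4 + Q))
-68*(P(S(-5)*4) - 31) = -68*(1/(4 - 5*4) - 31) = -68*(1/(4 - 20) - 31) = -68*(1/(-16) - 31) = -68*(-1/16 - 31) = -68*(-497/16) = 8449/4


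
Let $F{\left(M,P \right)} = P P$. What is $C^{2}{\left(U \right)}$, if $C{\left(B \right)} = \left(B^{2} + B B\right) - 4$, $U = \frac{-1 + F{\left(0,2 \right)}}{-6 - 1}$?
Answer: $\frac{31684}{2401} \approx 13.196$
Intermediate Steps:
$F{\left(M,P \right)} = P^{2}$
$U = - \frac{3}{7}$ ($U = \frac{-1 + 2^{2}}{-6 - 1} = \frac{-1 + 4}{-7} = 3 \left(- \frac{1}{7}\right) = - \frac{3}{7} \approx -0.42857$)
$C{\left(B \right)} = -4 + 2 B^{2}$ ($C{\left(B \right)} = \left(B^{2} + B^{2}\right) - 4 = 2 B^{2} - 4 = -4 + 2 B^{2}$)
$C^{2}{\left(U \right)} = \left(-4 + 2 \left(- \frac{3}{7}\right)^{2}\right)^{2} = \left(-4 + 2 \cdot \frac{9}{49}\right)^{2} = \left(-4 + \frac{18}{49}\right)^{2} = \left(- \frac{178}{49}\right)^{2} = \frac{31684}{2401}$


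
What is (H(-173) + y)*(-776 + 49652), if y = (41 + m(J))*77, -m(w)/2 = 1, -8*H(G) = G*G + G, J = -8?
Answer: -35019654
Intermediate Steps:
H(G) = -G/8 - G²/8 (H(G) = -(G*G + G)/8 = -(G² + G)/8 = -(G + G²)/8 = -G/8 - G²/8)
m(w) = -2 (m(w) = -2*1 = -2)
y = 3003 (y = (41 - 2)*77 = 39*77 = 3003)
(H(-173) + y)*(-776 + 49652) = (-⅛*(-173)*(1 - 173) + 3003)*(-776 + 49652) = (-⅛*(-173)*(-172) + 3003)*48876 = (-7439/2 + 3003)*48876 = -1433/2*48876 = -35019654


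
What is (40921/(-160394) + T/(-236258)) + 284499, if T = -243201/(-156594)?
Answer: 281370695149187408071/989005049151548 ≈ 2.8450e+5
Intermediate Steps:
T = 81067/52198 (T = -243201*(-1/156594) = 81067/52198 ≈ 1.5531)
(40921/(-160394) + T/(-236258)) + 284499 = (40921/(-160394) + (81067/52198)/(-236258)) + 284499 = (40921*(-1/160394) + (81067/52198)*(-1/236258)) + 284499 = (-40921/160394 - 81067/12332195084) + 284499 = -252329378846381/989005049151548 + 284499 = 281370695149187408071/989005049151548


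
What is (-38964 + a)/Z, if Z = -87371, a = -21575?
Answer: 60539/87371 ≈ 0.69290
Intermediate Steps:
(-38964 + a)/Z = (-38964 - 21575)/(-87371) = -60539*(-1/87371) = 60539/87371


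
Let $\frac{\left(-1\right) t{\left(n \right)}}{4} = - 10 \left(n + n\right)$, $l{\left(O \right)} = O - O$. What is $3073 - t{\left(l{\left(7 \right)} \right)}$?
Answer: $3073$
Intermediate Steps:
$l{\left(O \right)} = 0$
$t{\left(n \right)} = 80 n$ ($t{\left(n \right)} = - 4 \left(- 10 \left(n + n\right)\right) = - 4 \left(- 10 \cdot 2 n\right) = - 4 \left(- 20 n\right) = 80 n$)
$3073 - t{\left(l{\left(7 \right)} \right)} = 3073 - 80 \cdot 0 = 3073 - 0 = 3073 + 0 = 3073$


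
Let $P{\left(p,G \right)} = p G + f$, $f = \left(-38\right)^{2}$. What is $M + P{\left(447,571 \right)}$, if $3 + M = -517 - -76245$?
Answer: $332406$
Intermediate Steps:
$f = 1444$
$P{\left(p,G \right)} = 1444 + G p$ ($P{\left(p,G \right)} = p G + 1444 = G p + 1444 = 1444 + G p$)
$M = 75725$ ($M = -3 - -75728 = -3 + \left(-517 + 76245\right) = -3 + 75728 = 75725$)
$M + P{\left(447,571 \right)} = 75725 + \left(1444 + 571 \cdot 447\right) = 75725 + \left(1444 + 255237\right) = 75725 + 256681 = 332406$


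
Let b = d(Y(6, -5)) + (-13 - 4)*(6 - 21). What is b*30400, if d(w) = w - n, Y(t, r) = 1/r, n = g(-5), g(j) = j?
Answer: 7897920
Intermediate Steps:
n = -5
d(w) = 5 + w (d(w) = w - 1*(-5) = w + 5 = 5 + w)
b = 1299/5 (b = (5 + 1/(-5)) + (-13 - 4)*(6 - 21) = (5 - ⅕) - 17*(-15) = 24/5 + 255 = 1299/5 ≈ 259.80)
b*30400 = (1299/5)*30400 = 7897920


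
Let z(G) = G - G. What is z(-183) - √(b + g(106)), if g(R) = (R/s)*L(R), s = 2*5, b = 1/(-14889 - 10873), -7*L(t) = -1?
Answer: -13*√7284591930/901670 ≈ -1.2305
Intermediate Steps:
L(t) = ⅐ (L(t) = -⅐*(-1) = ⅐)
z(G) = 0
b = -1/25762 (b = 1/(-25762) = -1/25762 ≈ -3.8817e-5)
s = 10
g(R) = R/70 (g(R) = (R/10)*(⅐) = R/70)
z(-183) - √(b + g(106)) = 0 - √(-1/25762 + (1/70)*106) = 0 - √(-1/25762 + 53/35) = 0 - √(1365351/901670) = 0 - 13*√7284591930/901670 = -13*√7284591930/901670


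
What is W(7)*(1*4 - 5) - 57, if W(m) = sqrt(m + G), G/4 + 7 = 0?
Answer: -57 - I*sqrt(21) ≈ -57.0 - 4.5826*I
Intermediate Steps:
G = -28 (G = -28 + 4*0 = -28 + 0 = -28)
W(m) = sqrt(-28 + m) (W(m) = sqrt(m - 28) = sqrt(-28 + m))
W(7)*(1*4 - 5) - 57 = sqrt(-28 + 7)*(1*4 - 5) - 57 = sqrt(-21)*(4 - 5) - 57 = (I*sqrt(21))*(-1) - 57 = -I*sqrt(21) - 57 = -57 - I*sqrt(21)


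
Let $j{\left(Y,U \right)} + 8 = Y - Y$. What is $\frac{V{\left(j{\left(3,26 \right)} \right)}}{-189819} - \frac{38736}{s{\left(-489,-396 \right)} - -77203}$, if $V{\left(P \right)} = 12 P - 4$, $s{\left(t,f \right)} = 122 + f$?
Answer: $- \frac{2448378628}{4867528617} \approx -0.503$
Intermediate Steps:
$j{\left(Y,U \right)} = -8$ ($j{\left(Y,U \right)} = -8 + \left(Y - Y\right) = -8 + 0 = -8$)
$V{\left(P \right)} = -4 + 12 P$
$\frac{V{\left(j{\left(3,26 \right)} \right)}}{-189819} - \frac{38736}{s{\left(-489,-396 \right)} - -77203} = \frac{-4 + 12 \left(-8\right)}{-189819} - \frac{38736}{\left(122 - 396\right) - -77203} = \left(-4 - 96\right) \left(- \frac{1}{189819}\right) - \frac{38736}{-274 + 77203} = \left(-100\right) \left(- \frac{1}{189819}\right) - \frac{38736}{76929} = \frac{100}{189819} - \frac{12912}{25643} = - \frac{2448378628}{4867528617}$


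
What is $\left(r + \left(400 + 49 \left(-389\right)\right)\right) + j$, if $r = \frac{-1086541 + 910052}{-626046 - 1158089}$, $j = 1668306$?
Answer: $\frac{2943189558564}{1784135} \approx 1.6496 \cdot 10^{6}$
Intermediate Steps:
$r = \frac{176489}{1784135}$ ($r = - \frac{176489}{-1784135} = \left(-176489\right) \left(- \frac{1}{1784135}\right) = \frac{176489}{1784135} \approx 0.098921$)
$\left(r + \left(400 + 49 \left(-389\right)\right)\right) + j = \left(\frac{176489}{1784135} + \left(400 + 49 \left(-389\right)\right)\right) + 1668306 = \left(\frac{176489}{1784135} + \left(400 - 19061\right)\right) + 1668306 = \left(\frac{176489}{1784135} - 18661\right) + 1668306 = - \frac{33293566746}{1784135} + 1668306 = \frac{2943189558564}{1784135}$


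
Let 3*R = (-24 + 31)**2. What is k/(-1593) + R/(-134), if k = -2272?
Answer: 278429/213462 ≈ 1.3043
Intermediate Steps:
R = 49/3 (R = (-24 + 31)**2/3 = (1/3)*7**2 = (1/3)*49 = 49/3 ≈ 16.333)
k/(-1593) + R/(-134) = -2272/(-1593) + (49/3)/(-134) = -2272*(-1/1593) + (49/3)*(-1/134) = 2272/1593 - 49/402 = 278429/213462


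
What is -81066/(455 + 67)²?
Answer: -13511/45414 ≈ -0.29751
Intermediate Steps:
-81066/(455 + 67)² = -81066/(522²) = -81066/272484 = -81066*1/272484 = -13511/45414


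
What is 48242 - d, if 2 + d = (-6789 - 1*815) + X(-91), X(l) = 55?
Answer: 55793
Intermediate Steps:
d = -7551 (d = -2 + ((-6789 - 1*815) + 55) = -2 + ((-6789 - 815) + 55) = -2 + (-7604 + 55) = -2 - 7549 = -7551)
48242 - d = 48242 - 1*(-7551) = 48242 + 7551 = 55793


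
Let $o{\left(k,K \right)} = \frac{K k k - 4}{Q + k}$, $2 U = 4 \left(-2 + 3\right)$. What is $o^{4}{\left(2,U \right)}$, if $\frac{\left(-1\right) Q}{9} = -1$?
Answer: $\frac{256}{14641} \approx 0.017485$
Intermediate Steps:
$U = 2$ ($U = \frac{4 \left(-2 + 3\right)}{2} = \frac{4 \cdot 1}{2} = \frac{1}{2} \cdot 4 = 2$)
$Q = 9$ ($Q = \left(-9\right) \left(-1\right) = 9$)
$o{\left(k,K \right)} = \frac{-4 + K k^{2}}{9 + k}$ ($o{\left(k,K \right)} = \frac{K k k - 4}{9 + k} = \frac{K k^{2} - 4}{9 + k} = \frac{-4 + K k^{2}}{9 + k}$)
$o^{4}{\left(2,U \right)} = \left(\frac{-4 + 2 \cdot 2^{2}}{9 + 2}\right)^{4} = \left(\frac{-4 + 2 \cdot 4}{11}\right)^{4} = \left(\frac{-4 + 8}{11}\right)^{4} = \left(\frac{1}{11} \cdot 4\right)^{4} = \left(\frac{4}{11}\right)^{4} = \frac{256}{14641}$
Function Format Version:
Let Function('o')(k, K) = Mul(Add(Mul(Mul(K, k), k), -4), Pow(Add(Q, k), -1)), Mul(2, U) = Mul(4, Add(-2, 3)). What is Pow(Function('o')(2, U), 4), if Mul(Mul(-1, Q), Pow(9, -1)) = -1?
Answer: Rational(256, 14641) ≈ 0.017485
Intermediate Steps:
U = 2 (U = Mul(Rational(1, 2), Mul(4, Add(-2, 3))) = Mul(Rational(1, 2), Mul(4, 1)) = Mul(Rational(1, 2), 4) = 2)
Q = 9 (Q = Mul(-9, -1) = 9)
Function('o')(k, K) = Mul(Pow(Add(9, k), -1), Add(-4, Mul(K, Pow(k, 2)))) (Function('o')(k, K) = Mul(Add(Mul(Mul(K, k), k), -4), Pow(Add(9, k), -1)) = Mul(Add(Mul(K, Pow(k, 2)), -4), Pow(Add(9, k), -1)) = Mul(Add(-4, Mul(K, Pow(k, 2))), Pow(Add(9, k), -1)) = Mul(Pow(Add(9, k), -1), Add(-4, Mul(K, Pow(k, 2)))))
Pow(Function('o')(2, U), 4) = Pow(Mul(Pow(Add(9, 2), -1), Add(-4, Mul(2, Pow(2, 2)))), 4) = Pow(Mul(Pow(11, -1), Add(-4, Mul(2, 4))), 4) = Pow(Mul(Rational(1, 11), Add(-4, 8)), 4) = Pow(Mul(Rational(1, 11), 4), 4) = Pow(Rational(4, 11), 4) = Rational(256, 14641)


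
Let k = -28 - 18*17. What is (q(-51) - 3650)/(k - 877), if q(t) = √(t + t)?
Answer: 3650/1211 - I*√102/1211 ≈ 3.014 - 0.0083398*I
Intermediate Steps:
k = -334 (k = -28 - 306 = -334)
q(t) = √2*√t (q(t) = √(2*t) = √2*√t)
(q(-51) - 3650)/(k - 877) = (√2*√(-51) - 3650)/(-334 - 877) = (√2*(I*√51) - 3650)/(-1211) = (I*√102 - 3650)*(-1/1211) = (-3650 + I*√102)*(-1/1211) = 3650/1211 - I*√102/1211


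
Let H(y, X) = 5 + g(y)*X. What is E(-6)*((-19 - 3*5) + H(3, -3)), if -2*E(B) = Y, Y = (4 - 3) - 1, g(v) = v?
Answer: 0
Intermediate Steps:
H(y, X) = 5 + X*y (H(y, X) = 5 + y*X = 5 + X*y)
Y = 0 (Y = 1 - 1 = 0)
E(B) = 0 (E(B) = -1/2*0 = 0)
E(-6)*((-19 - 3*5) + H(3, -3)) = 0*((-19 - 3*5) + (5 - 3*3)) = 0*((-19 - 15) + (5 - 9)) = 0*(-34 - 4) = 0*(-38) = 0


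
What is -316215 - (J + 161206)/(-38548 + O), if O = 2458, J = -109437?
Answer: -11412147581/36090 ≈ -3.1621e+5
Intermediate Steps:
-316215 - (J + 161206)/(-38548 + O) = -316215 - (-109437 + 161206)/(-38548 + 2458) = -316215 - 51769/(-36090) = -316215 - 51769*(-1)/36090 = -316215 - 1*(-51769/36090) = -316215 + 51769/36090 = -11412147581/36090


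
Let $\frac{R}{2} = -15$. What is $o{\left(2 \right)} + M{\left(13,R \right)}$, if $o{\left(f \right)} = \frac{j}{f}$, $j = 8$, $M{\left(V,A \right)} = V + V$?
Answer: $30$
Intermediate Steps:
$R = -30$ ($R = 2 \left(-15\right) = -30$)
$M{\left(V,A \right)} = 2 V$
$o{\left(f \right)} = \frac{8}{f}$
$o{\left(2 \right)} + M{\left(13,R \right)} = \frac{8}{2} + 2 \cdot 13 = 8 \cdot \frac{1}{2} + 26 = 4 + 26 = 30$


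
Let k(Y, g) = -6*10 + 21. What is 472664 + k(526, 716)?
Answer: 472625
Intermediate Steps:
k(Y, g) = -39 (k(Y, g) = -60 + 21 = -39)
472664 + k(526, 716) = 472664 - 39 = 472625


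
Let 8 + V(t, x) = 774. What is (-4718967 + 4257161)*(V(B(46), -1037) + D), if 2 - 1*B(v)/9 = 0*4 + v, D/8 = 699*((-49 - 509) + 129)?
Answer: 1107504072812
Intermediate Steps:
D = -2398968 (D = 8*(699*((-49 - 509) + 129)) = 8*(699*(-558 + 129)) = 8*(699*(-429)) = 8*(-299871) = -2398968)
B(v) = 18 - 9*v (B(v) = 18 - 9*(0*4 + v) = 18 - 9*(0 + v) = 18 - 9*v)
V(t, x) = 766 (V(t, x) = -8 + 774 = 766)
(-4718967 + 4257161)*(V(B(46), -1037) + D) = (-4718967 + 4257161)*(766 - 2398968) = -461806*(-2398202) = 1107504072812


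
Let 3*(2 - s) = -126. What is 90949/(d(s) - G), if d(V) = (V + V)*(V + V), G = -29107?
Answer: 90949/36851 ≈ 2.4680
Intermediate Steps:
s = 44 (s = 2 - ⅓*(-126) = 2 + 42 = 44)
d(V) = 4*V² (d(V) = (2*V)*(2*V) = 4*V²)
90949/(d(s) - G) = 90949/(4*44² - 1*(-29107)) = 90949/(4*1936 + 29107) = 90949/(7744 + 29107) = 90949/36851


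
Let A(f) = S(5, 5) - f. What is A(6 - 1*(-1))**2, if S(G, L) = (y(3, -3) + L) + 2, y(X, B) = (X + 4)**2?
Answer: 2401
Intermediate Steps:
y(X, B) = (4 + X)**2
S(G, L) = 51 + L (S(G, L) = ((4 + 3)**2 + L) + 2 = (7**2 + L) + 2 = (49 + L) + 2 = 51 + L)
A(f) = 56 - f (A(f) = (51 + 5) - f = 56 - f)
A(6 - 1*(-1))**2 = (56 - (6 - 1*(-1)))**2 = (56 - (6 + 1))**2 = (56 - 1*7)**2 = (56 - 7)**2 = 49**2 = 2401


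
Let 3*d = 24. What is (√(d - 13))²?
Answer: -5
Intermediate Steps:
d = 8 (d = (⅓)*24 = 8)
(√(d - 13))² = (√(8 - 13))² = (√(-5))² = (I*√5)² = -5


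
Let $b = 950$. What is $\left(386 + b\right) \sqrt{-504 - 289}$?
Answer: $1336 i \sqrt{793} \approx 37622.0 i$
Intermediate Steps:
$\left(386 + b\right) \sqrt{-504 - 289} = \left(386 + 950\right) \sqrt{-504 - 289} = 1336 \sqrt{-793} = 1336 i \sqrt{793}$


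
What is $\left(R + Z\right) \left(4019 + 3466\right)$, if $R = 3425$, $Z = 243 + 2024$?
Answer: $42604620$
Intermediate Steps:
$Z = 2267$
$\left(R + Z\right) \left(4019 + 3466\right) = \left(3425 + 2267\right) \left(4019 + 3466\right) = 5692 \cdot 7485 = 42604620$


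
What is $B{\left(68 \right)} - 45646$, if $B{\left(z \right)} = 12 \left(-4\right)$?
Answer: $-45694$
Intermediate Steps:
$B{\left(z \right)} = -48$
$B{\left(68 \right)} - 45646 = -48 - 45646 = -45694$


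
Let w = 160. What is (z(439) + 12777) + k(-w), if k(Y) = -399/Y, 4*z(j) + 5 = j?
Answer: 2062079/160 ≈ 12888.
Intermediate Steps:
z(j) = -5/4 + j/4
(z(439) + 12777) + k(-w) = ((-5/4 + (¼)*439) + 12777) - 399/((-1*160)) = ((-5/4 + 439/4) + 12777) - 399/(-160) = (217/2 + 12777) - 399*(-1/160) = 25771/2 + 399/160 = 2062079/160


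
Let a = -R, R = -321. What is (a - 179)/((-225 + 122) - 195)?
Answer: -71/149 ≈ -0.47651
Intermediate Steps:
a = 321 (a = -1*(-321) = 321)
(a - 179)/((-225 + 122) - 195) = (321 - 179)/((-225 + 122) - 195) = 142/(-103 - 195) = 142/(-298) = 142*(-1/298) = -71/149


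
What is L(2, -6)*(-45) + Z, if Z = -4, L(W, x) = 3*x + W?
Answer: 716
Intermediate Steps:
L(W, x) = W + 3*x
L(2, -6)*(-45) + Z = (2 + 3*(-6))*(-45) - 4 = (2 - 18)*(-45) - 4 = -16*(-45) - 4 = 720 - 4 = 716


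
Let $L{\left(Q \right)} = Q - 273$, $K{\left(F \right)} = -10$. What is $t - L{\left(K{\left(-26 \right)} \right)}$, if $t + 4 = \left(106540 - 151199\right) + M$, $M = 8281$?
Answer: $-36099$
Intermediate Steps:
$L{\left(Q \right)} = -273 + Q$ ($L{\left(Q \right)} = Q - 273 = -273 + Q$)
$t = -36382$ ($t = -4 + \left(\left(106540 - 151199\right) + 8281\right) = -4 + \left(-44659 + 8281\right) = -4 - 36378 = -36382$)
$t - L{\left(K{\left(-26 \right)} \right)} = -36382 - \left(-273 - 10\right) = -36382 - -283 = -36382 + 283 = -36099$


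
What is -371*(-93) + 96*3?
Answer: 34791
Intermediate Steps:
-371*(-93) + 96*3 = 34503 + 288 = 34791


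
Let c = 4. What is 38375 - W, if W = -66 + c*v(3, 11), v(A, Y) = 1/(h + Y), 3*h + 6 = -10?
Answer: 653485/17 ≈ 38440.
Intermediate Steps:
h = -16/3 (h = -2 + (⅓)*(-10) = -2 - 10/3 = -16/3 ≈ -5.3333)
v(A, Y) = 1/(-16/3 + Y)
W = -1110/17 (W = -66 + 4*(3/(-16 + 3*11)) = -66 + 4*(3/(-16 + 33)) = -66 + 4*(3/17) = -66 + 12/17 = -1110/17 ≈ -65.294)
38375 - W = 38375 - 1*(-1110/17) = 38375 + 1110/17 = 653485/17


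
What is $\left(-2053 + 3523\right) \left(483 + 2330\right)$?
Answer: $4135110$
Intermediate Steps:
$\left(-2053 + 3523\right) \left(483 + 2330\right) = 1470 \cdot 2813 = 4135110$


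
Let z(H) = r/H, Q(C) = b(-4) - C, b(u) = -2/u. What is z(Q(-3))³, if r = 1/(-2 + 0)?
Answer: -1/343 ≈ -0.0029155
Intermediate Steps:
r = -½ (r = 1/(-2) = -½ ≈ -0.50000)
Q(C) = ½ - C (Q(C) = -2/(-4) - C = -2*(-¼) - C = ½ - C)
z(H) = -1/(2*H)
z(Q(-3))³ = (-1/(2*(½ - 1*(-3))))³ = (-1/(2*(½ + 3)))³ = (-1/(2*7/2))³ = (-½*2/7)³ = (-⅐)³ = -1/343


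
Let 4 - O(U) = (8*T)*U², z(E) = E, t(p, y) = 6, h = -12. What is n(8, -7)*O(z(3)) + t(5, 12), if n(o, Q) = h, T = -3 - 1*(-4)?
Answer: 822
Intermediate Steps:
T = 1 (T = -3 + 4 = 1)
n(o, Q) = -12
O(U) = 4 - 8*U² (O(U) = 4 - 8*1*U² = 4 - 8*U²)
n(8, -7)*O(z(3)) + t(5, 12) = -12*(4 - 8*3²) + 6 = -12*(4 - 8*9) + 6 = -12*(4 - 72) + 6 = -12*(-68) + 6 = 816 + 6 = 822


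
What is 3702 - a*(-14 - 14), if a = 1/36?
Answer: 33325/9 ≈ 3702.8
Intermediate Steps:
a = 1/36 (a = 1*(1/36) = 1/36 ≈ 0.027778)
3702 - a*(-14 - 14) = 3702 - (-14 - 14)/36 = 3702 - (-28)/36 = 3702 - 1*(-7/9) = 3702 + 7/9 = 33325/9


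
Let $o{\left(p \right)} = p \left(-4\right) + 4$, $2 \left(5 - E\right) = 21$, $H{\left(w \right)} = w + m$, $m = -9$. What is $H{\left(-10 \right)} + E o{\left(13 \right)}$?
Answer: $245$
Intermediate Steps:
$H{\left(w \right)} = -9 + w$ ($H{\left(w \right)} = w - 9 = -9 + w$)
$E = - \frac{11}{2}$ ($E = 5 - \frac{21}{2} = - \frac{11}{2} \approx -5.5$)
$o{\left(p \right)} = 4 - 4 p$ ($o{\left(p \right)} = - 4 p + 4 = 4 - 4 p$)
$H{\left(-10 \right)} + E o{\left(13 \right)} = \left(-9 - 10\right) - \frac{11 \left(4 - 52\right)}{2} = -19 - \frac{11 \left(4 - 52\right)}{2} = -19 - -264 = -19 + 264 = 245$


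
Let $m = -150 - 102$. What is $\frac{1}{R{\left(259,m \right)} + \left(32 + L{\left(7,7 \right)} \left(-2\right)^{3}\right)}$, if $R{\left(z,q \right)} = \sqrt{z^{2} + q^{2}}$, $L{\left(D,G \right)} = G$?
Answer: $\frac{24}{130009} + \frac{7 \sqrt{2665}}{130009} \approx 0.0029641$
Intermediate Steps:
$m = -252$
$R{\left(z,q \right)} = \sqrt{q^{2} + z^{2}}$
$\frac{1}{R{\left(259,m \right)} + \left(32 + L{\left(7,7 \right)} \left(-2\right)^{3}\right)} = \frac{1}{\sqrt{\left(-252\right)^{2} + 259^{2}} + \left(32 + 7 \left(-2\right)^{3}\right)} = \frac{1}{\sqrt{63504 + 67081} + \left(32 + 7 \left(-8\right)\right)} = \frac{1}{\sqrt{130585} + \left(32 - 56\right)} = \frac{1}{7 \sqrt{2665} - 24} = \frac{1}{-24 + 7 \sqrt{2665}}$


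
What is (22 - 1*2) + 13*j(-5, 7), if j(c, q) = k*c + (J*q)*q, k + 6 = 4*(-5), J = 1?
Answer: 2347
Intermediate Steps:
k = -26 (k = -6 + 4*(-5) = -6 - 20 = -26)
j(c, q) = q² - 26*c (j(c, q) = -26*c + (1*q)*q = -26*c + q*q = -26*c + q² = q² - 26*c)
(22 - 1*2) + 13*j(-5, 7) = (22 - 1*2) + 13*(7² - 26*(-5)) = (22 - 2) + 13*(49 + 130) = 20 + 13*179 = 20 + 2327 = 2347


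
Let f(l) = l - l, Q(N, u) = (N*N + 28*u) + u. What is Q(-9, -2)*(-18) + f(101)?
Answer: -414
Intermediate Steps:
Q(N, u) = N**2 + 29*u (Q(N, u) = (N**2 + 28*u) + u = N**2 + 29*u)
f(l) = 0
Q(-9, -2)*(-18) + f(101) = ((-9)**2 + 29*(-2))*(-18) + 0 = (81 - 58)*(-18) + 0 = 23*(-18) + 0 = -414 + 0 = -414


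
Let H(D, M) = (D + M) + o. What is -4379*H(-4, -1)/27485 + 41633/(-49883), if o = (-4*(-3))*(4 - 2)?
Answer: -5294598488/1371034255 ≈ -3.8618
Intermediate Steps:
o = 24 (o = 12*2 = 24)
H(D, M) = 24 + D + M (H(D, M) = (D + M) + 24 = 24 + D + M)
-4379*H(-4, -1)/27485 + 41633/(-49883) = -4379*(24 - 4 - 1)/27485 + 41633/(-49883) = -4379*19*(1/27485) + 41633*(-1/49883) = -83201*1/27485 - 41633/49883 = -83201/27485 - 41633/49883 = -5294598488/1371034255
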